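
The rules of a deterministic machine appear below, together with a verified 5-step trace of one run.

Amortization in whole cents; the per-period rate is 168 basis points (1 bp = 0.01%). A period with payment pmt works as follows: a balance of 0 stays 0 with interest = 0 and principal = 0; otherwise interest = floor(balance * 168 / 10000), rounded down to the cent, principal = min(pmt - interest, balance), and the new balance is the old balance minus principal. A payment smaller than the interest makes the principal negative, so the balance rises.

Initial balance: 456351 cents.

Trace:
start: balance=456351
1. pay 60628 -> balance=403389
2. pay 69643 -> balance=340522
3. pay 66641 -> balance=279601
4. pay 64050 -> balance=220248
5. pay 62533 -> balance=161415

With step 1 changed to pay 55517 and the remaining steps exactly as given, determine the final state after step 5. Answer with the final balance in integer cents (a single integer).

(re-executing from step 1 with the substitution; state before step 1: balance=456351)
1. pay 55517 -> balance=408500
2. pay 69643 -> balance=345719
3. pay 66641 -> balance=284886
4. pay 64050 -> balance=225622
5. pay 62533 -> balance=166879

166879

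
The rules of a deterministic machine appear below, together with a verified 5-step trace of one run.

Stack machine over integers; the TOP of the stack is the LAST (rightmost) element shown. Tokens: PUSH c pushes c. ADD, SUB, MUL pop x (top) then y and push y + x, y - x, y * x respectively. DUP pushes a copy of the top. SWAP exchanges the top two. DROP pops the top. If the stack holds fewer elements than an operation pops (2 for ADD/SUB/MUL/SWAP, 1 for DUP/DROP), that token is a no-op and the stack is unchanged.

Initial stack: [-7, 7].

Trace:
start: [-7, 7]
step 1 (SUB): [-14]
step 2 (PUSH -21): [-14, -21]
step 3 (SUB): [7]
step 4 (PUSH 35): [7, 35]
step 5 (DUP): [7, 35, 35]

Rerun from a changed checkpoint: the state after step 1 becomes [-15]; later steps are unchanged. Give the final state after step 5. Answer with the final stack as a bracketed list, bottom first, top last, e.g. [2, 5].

state after step 1 := [-15]
step 2 (PUSH -21): [-15, -21]
step 3 (SUB): [6]
step 4 (PUSH 35): [6, 35]
step 5 (DUP): [6, 35, 35]

[6, 35, 35]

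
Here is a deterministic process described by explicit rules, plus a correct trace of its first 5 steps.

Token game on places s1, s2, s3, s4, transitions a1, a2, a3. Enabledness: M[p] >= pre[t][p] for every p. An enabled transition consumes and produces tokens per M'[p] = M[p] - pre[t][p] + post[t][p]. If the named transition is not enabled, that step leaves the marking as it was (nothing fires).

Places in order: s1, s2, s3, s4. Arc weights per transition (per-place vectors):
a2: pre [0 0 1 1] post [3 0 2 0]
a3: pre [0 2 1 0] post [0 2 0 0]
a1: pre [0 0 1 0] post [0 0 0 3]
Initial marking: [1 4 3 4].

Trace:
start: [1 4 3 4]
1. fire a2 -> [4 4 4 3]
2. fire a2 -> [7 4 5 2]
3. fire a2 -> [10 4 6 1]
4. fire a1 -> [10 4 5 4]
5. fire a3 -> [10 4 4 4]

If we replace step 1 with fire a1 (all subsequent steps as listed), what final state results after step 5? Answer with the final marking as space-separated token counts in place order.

7 4 2 8

(re-executing from step 1 with the substitution; state before step 1: [1 4 3 4])
1. fire a1 -> [1 4 2 7]
2. fire a2 -> [4 4 3 6]
3. fire a2 -> [7 4 4 5]
4. fire a1 -> [7 4 3 8]
5. fire a3 -> [7 4 2 8]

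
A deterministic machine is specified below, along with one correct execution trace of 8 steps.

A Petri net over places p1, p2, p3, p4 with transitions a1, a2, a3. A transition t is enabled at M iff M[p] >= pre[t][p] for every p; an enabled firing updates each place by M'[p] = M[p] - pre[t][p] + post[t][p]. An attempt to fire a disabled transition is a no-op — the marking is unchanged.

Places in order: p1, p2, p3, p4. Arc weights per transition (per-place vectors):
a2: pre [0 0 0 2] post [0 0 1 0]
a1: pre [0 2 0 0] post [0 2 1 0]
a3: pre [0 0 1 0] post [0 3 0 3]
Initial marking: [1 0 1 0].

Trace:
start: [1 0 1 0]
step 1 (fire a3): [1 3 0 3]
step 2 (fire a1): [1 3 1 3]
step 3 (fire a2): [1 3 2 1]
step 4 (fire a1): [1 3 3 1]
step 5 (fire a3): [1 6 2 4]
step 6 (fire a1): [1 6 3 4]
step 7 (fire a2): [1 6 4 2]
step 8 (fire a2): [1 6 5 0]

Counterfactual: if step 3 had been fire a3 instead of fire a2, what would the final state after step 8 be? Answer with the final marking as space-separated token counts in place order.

(re-executing from step 3 with the substitution; state before step 3: [1 3 1 3])
step 3 (fire a3): [1 6 0 6]
step 4 (fire a1): [1 6 1 6]
step 5 (fire a3): [1 9 0 9]
step 6 (fire a1): [1 9 1 9]
step 7 (fire a2): [1 9 2 7]
step 8 (fire a2): [1 9 3 5]

1 9 3 5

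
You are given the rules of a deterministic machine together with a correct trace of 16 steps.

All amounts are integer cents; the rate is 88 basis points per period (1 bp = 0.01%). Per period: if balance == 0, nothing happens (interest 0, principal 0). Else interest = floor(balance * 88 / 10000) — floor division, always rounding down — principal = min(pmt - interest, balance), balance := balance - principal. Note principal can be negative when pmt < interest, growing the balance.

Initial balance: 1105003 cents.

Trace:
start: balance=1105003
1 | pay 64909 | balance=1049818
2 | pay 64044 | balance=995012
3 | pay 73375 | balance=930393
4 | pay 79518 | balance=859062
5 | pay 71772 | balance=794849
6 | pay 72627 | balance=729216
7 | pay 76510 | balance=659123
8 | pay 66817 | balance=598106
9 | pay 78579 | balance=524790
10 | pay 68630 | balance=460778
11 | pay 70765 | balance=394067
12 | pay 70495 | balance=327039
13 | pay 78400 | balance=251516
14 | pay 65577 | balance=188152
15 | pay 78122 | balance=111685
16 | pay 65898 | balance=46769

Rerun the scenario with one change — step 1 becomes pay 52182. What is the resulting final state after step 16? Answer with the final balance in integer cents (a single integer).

(re-executing from step 1 with the substitution; state before step 1: balance=1105003)
1 | pay 52182 | balance=1062545
2 | pay 64044 | balance=1007851
3 | pay 73375 | balance=943345
4 | pay 79518 | balance=872128
5 | pay 71772 | balance=808030
6 | pay 72627 | balance=742513
7 | pay 76510 | balance=672537
8 | pay 66817 | balance=611638
9 | pay 78579 | balance=538441
10 | pay 68630 | balance=474549
11 | pay 70765 | balance=407960
12 | pay 70495 | balance=341055
13 | pay 78400 | balance=265656
14 | pay 65577 | balance=202416
15 | pay 78122 | balance=126075
16 | pay 65898 | balance=61286

61286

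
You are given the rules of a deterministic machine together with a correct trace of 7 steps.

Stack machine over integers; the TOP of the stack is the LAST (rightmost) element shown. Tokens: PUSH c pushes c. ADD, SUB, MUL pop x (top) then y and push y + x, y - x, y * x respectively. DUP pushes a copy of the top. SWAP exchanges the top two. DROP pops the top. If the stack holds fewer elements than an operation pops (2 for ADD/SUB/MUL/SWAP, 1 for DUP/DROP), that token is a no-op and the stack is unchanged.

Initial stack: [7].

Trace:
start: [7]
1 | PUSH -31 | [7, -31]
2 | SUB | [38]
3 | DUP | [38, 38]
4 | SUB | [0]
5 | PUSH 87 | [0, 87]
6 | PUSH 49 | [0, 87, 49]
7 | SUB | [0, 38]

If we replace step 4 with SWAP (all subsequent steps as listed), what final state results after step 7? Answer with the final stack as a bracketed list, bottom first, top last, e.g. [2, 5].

[38, 38, 38]

(re-executing from step 4 with the substitution; state before step 4: [38, 38])
4 | SWAP | [38, 38]
5 | PUSH 87 | [38, 38, 87]
6 | PUSH 49 | [38, 38, 87, 49]
7 | SUB | [38, 38, 38]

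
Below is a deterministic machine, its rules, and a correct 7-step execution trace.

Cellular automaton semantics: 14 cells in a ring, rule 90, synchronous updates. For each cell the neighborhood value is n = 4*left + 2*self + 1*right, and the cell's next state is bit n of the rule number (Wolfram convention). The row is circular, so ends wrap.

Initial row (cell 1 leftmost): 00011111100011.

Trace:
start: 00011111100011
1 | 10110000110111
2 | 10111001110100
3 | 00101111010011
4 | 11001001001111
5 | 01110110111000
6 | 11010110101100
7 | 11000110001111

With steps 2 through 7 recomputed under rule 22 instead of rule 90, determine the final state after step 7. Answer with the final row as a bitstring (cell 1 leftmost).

11011111101111

(re-executing steps 2..7 under rule 22; state before step 2: 10110000110111)
2 | 00001001000000
3 | 00011111100000
4 | 00100000010000
5 | 01110000111000
6 | 10001001000100
7 | 11011111101111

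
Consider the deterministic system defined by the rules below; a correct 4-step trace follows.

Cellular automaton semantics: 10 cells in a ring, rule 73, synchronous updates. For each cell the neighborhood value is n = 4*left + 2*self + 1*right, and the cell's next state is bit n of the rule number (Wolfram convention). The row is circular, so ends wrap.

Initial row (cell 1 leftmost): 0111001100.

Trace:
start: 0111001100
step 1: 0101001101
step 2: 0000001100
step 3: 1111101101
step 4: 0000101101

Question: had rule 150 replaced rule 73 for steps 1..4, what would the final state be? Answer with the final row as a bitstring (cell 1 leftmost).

(re-executing steps 1..4 under rule 150; state before step 1: 0111001100)
step 1: 1010110010
step 2: 1010001110
step 3: 1011010100
step 4: 1000010111

1000010111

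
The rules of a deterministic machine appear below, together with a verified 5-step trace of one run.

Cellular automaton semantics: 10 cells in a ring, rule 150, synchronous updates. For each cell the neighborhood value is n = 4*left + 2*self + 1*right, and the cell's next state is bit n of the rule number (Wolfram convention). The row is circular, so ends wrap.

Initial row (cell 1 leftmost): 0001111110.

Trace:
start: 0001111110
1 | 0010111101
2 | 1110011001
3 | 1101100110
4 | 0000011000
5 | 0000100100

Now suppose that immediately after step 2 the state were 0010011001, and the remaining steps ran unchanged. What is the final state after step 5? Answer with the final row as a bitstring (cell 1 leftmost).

1110000001

state after step 2 := 0010011001
3 | 1111100111
4 | 1111011011
5 | 1110000001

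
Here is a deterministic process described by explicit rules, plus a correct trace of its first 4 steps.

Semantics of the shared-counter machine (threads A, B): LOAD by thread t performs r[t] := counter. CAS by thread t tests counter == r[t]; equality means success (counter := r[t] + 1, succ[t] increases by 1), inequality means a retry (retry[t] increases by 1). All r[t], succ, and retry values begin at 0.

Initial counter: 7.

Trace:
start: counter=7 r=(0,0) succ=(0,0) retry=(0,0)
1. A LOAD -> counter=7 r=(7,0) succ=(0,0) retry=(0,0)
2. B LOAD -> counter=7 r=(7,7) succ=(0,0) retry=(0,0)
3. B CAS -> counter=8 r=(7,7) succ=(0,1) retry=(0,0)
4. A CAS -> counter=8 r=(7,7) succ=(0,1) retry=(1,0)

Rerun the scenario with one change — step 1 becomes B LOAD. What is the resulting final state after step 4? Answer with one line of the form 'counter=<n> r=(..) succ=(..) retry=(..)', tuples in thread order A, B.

counter=8 r=(0,7) succ=(0,1) retry=(1,0)

(re-executing from step 1 with the substitution; state before step 1: counter=7 r=(0,0) succ=(0,0) retry=(0,0))
1. B LOAD -> counter=7 r=(0,7) succ=(0,0) retry=(0,0)
2. B LOAD -> counter=7 r=(0,7) succ=(0,0) retry=(0,0)
3. B CAS -> counter=8 r=(0,7) succ=(0,1) retry=(0,0)
4. A CAS -> counter=8 r=(0,7) succ=(0,1) retry=(1,0)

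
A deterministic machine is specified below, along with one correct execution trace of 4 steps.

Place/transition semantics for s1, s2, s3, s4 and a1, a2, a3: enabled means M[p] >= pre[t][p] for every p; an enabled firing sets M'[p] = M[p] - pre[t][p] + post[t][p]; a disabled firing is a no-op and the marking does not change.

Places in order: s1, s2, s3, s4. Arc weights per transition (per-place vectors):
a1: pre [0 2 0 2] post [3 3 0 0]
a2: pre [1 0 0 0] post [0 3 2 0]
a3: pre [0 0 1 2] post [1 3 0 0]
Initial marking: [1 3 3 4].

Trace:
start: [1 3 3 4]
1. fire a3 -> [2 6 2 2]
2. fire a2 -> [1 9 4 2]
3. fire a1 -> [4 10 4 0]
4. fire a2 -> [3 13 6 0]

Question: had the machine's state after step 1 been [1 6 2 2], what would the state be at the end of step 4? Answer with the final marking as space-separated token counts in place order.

state after step 1 := [1 6 2 2]
2. fire a2 -> [0 9 4 2]
3. fire a1 -> [3 10 4 0]
4. fire a2 -> [2 13 6 0]

2 13 6 0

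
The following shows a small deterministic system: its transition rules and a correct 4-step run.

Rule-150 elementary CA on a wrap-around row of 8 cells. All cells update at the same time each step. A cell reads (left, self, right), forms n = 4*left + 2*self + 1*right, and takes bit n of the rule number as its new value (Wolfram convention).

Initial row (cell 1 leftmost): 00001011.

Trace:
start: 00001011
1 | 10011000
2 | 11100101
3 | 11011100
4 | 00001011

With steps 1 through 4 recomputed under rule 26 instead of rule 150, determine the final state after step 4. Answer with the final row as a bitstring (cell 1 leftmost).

(re-executing steps 1..4 under rule 26; state before step 1: 00001011)
1 | 10010010
2 | 01101100
3 | 11001010
4 | 10110000

10110000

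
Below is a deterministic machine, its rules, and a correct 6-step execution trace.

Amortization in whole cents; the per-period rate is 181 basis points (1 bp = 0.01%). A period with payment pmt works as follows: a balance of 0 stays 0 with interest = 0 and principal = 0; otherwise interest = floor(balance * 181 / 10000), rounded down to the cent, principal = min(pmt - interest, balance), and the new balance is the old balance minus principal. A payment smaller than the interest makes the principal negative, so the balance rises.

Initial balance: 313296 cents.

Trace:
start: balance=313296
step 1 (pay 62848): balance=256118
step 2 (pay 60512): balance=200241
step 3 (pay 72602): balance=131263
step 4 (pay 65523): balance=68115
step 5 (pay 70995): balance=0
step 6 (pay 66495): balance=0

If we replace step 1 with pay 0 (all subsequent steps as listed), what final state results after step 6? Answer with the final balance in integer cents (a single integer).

(re-executing from step 1 with the substitution; state before step 1: balance=313296)
step 1 (pay 0): balance=318966
step 2 (pay 60512): balance=264227
step 3 (pay 72602): balance=196407
step 4 (pay 65523): balance=134438
step 5 (pay 70995): balance=65876
step 6 (pay 66495): balance=573

573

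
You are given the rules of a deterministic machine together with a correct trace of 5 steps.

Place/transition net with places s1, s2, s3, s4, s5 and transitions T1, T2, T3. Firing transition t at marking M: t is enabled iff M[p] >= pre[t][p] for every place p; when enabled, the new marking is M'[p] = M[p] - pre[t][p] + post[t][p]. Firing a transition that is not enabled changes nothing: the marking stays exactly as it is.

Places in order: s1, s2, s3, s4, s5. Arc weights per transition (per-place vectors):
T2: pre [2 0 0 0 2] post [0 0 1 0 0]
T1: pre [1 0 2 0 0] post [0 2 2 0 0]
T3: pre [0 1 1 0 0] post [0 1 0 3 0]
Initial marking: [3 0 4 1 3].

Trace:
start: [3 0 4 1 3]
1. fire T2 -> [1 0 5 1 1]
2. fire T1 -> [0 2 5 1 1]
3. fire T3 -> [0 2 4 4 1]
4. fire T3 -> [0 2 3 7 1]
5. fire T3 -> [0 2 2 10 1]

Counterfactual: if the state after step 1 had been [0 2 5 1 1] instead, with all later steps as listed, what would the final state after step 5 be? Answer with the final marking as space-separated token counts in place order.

state after step 1 := [0 2 5 1 1]
2. fire T1 -> [0 2 5 1 1]
3. fire T3 -> [0 2 4 4 1]
4. fire T3 -> [0 2 3 7 1]
5. fire T3 -> [0 2 2 10 1]

0 2 2 10 1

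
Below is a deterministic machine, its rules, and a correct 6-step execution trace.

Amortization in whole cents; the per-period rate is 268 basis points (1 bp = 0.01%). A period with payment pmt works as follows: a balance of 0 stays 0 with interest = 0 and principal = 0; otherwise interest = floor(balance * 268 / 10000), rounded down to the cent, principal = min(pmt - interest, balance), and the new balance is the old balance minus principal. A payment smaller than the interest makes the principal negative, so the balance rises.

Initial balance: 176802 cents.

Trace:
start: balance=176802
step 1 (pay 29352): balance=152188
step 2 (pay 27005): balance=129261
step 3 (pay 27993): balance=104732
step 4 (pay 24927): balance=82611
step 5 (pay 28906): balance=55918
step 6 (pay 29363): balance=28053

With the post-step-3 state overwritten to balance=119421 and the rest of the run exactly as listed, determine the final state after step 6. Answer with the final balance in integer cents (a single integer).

43956

state after step 3 := balance=119421
step 4 (pay 24927): balance=97694
step 5 (pay 28906): balance=71406
step 6 (pay 29363): balance=43956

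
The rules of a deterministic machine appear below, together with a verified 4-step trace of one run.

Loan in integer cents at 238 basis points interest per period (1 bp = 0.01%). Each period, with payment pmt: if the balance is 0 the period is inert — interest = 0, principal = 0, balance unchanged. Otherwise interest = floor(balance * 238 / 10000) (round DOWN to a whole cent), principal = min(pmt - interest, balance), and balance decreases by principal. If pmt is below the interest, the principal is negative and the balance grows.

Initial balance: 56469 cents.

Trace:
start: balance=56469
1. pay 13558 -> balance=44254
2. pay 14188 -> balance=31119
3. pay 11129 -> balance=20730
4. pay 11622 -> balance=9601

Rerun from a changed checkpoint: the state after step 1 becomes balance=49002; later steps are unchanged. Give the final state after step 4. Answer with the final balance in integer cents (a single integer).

14696

state after step 1 := balance=49002
2. pay 14188 -> balance=35980
3. pay 11129 -> balance=25707
4. pay 11622 -> balance=14696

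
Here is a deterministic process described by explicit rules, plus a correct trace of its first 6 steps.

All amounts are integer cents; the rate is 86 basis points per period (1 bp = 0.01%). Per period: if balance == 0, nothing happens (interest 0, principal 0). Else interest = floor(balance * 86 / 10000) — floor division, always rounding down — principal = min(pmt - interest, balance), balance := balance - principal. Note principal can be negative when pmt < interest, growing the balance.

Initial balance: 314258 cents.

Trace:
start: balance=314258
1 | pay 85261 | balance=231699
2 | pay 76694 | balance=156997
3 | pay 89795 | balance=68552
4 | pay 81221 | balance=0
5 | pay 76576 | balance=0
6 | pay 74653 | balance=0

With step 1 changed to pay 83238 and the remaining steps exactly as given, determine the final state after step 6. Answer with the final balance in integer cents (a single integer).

0

(re-executing from step 1 with the substitution; state before step 1: balance=314258)
1 | pay 83238 | balance=233722
2 | pay 76694 | balance=159038
3 | pay 89795 | balance=70610
4 | pay 81221 | balance=0
5 | pay 76576 | balance=0
6 | pay 74653 | balance=0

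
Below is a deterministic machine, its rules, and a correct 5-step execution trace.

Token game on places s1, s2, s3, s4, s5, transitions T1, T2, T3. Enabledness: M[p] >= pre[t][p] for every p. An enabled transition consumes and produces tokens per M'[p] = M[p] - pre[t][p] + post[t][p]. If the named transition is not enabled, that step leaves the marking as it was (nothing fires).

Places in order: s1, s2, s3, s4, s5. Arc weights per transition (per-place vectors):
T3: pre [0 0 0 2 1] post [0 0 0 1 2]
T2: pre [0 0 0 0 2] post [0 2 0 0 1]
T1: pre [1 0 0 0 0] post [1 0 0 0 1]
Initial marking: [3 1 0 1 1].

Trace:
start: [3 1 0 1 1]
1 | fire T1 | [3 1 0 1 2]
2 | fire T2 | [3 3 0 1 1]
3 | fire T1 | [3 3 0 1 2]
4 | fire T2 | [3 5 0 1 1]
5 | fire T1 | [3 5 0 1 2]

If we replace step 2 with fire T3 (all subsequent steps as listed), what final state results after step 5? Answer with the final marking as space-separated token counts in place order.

3 3 0 1 3

(re-executing from step 2 with the substitution; state before step 2: [3 1 0 1 2])
2 | fire T3 | [3 1 0 1 2]
3 | fire T1 | [3 1 0 1 3]
4 | fire T2 | [3 3 0 1 2]
5 | fire T1 | [3 3 0 1 3]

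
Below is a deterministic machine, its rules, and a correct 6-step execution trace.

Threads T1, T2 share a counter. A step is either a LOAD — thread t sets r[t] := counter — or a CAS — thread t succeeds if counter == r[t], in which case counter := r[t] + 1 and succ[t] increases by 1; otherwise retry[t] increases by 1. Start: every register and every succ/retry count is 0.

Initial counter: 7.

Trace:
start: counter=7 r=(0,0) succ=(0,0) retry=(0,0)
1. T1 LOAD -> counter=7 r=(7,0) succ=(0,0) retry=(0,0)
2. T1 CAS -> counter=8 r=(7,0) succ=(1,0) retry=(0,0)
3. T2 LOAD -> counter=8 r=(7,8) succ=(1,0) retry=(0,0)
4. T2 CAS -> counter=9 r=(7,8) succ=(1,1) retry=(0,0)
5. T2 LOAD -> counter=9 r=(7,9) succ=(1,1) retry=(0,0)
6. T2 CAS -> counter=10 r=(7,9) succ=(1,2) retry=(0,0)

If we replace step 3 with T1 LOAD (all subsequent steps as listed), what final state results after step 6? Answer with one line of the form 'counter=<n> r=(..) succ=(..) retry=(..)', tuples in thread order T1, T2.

(re-executing from step 3 with the substitution; state before step 3: counter=8 r=(7,0) succ=(1,0) retry=(0,0))
3. T1 LOAD -> counter=8 r=(8,0) succ=(1,0) retry=(0,0)
4. T2 CAS -> counter=8 r=(8,0) succ=(1,0) retry=(0,1)
5. T2 LOAD -> counter=8 r=(8,8) succ=(1,0) retry=(0,1)
6. T2 CAS -> counter=9 r=(8,8) succ=(1,1) retry=(0,1)

counter=9 r=(8,8) succ=(1,1) retry=(0,1)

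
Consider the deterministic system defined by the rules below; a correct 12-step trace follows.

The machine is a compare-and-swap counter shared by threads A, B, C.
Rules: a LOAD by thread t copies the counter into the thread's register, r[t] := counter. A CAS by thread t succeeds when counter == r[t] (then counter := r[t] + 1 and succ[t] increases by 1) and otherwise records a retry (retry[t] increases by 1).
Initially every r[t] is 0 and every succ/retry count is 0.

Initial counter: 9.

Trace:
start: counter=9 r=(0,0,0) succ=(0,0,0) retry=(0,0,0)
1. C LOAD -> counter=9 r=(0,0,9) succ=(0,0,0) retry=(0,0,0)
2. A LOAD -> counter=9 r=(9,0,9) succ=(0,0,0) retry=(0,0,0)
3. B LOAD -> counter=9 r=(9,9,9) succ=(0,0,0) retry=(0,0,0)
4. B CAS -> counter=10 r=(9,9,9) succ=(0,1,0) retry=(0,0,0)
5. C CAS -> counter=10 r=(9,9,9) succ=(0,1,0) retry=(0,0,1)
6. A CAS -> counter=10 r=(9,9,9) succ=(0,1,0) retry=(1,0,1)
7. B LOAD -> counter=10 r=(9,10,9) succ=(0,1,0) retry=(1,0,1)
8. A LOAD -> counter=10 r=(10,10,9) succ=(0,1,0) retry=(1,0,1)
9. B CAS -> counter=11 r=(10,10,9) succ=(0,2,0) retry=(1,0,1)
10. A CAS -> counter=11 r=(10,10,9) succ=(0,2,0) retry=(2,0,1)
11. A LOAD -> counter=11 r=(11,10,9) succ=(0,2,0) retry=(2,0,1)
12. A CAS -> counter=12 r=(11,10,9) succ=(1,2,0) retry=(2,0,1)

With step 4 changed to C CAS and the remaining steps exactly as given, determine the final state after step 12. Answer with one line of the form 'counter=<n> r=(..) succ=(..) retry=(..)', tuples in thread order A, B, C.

counter=12 r=(11,10,9) succ=(1,1,1) retry=(2,0,1)

(re-executing from step 4 with the substitution; state before step 4: counter=9 r=(9,9,9) succ=(0,0,0) retry=(0,0,0))
4. C CAS -> counter=10 r=(9,9,9) succ=(0,0,1) retry=(0,0,0)
5. C CAS -> counter=10 r=(9,9,9) succ=(0,0,1) retry=(0,0,1)
6. A CAS -> counter=10 r=(9,9,9) succ=(0,0,1) retry=(1,0,1)
7. B LOAD -> counter=10 r=(9,10,9) succ=(0,0,1) retry=(1,0,1)
8. A LOAD -> counter=10 r=(10,10,9) succ=(0,0,1) retry=(1,0,1)
9. B CAS -> counter=11 r=(10,10,9) succ=(0,1,1) retry=(1,0,1)
10. A CAS -> counter=11 r=(10,10,9) succ=(0,1,1) retry=(2,0,1)
11. A LOAD -> counter=11 r=(11,10,9) succ=(0,1,1) retry=(2,0,1)
12. A CAS -> counter=12 r=(11,10,9) succ=(1,1,1) retry=(2,0,1)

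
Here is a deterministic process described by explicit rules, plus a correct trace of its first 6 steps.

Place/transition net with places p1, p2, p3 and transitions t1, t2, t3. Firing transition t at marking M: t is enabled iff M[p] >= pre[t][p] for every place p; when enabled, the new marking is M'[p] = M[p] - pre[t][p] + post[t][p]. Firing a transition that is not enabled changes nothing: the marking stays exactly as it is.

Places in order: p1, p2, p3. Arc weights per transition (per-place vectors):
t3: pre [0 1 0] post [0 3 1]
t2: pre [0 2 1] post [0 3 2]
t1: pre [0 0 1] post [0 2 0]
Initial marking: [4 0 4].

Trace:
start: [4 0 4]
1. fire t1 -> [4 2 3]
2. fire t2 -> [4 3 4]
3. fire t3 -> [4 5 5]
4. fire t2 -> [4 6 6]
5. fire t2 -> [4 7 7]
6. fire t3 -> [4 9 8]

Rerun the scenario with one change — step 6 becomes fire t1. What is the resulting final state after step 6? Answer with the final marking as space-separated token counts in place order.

(re-executing from step 6 with the substitution; state before step 6: [4 7 7])
6. fire t1 -> [4 9 6]

4 9 6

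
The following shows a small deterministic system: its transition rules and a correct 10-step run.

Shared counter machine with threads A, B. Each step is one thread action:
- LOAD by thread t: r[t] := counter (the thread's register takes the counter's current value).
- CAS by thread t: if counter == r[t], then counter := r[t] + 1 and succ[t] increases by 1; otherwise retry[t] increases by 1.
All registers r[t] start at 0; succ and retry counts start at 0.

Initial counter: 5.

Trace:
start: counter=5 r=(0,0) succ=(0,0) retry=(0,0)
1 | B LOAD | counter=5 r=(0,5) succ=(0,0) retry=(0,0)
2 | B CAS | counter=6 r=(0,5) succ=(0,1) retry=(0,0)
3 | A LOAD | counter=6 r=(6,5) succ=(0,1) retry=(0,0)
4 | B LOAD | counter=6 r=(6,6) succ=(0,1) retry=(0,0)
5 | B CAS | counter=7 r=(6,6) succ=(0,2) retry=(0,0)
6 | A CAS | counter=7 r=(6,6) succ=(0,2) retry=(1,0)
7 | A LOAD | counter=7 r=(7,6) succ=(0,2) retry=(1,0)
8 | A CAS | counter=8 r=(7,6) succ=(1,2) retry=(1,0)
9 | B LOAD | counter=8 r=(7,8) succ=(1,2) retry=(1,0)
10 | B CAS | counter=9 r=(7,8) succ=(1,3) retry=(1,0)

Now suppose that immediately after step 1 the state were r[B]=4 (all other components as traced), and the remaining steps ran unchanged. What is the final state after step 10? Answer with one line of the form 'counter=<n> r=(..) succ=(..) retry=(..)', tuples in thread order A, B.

state after step 1 := counter=5 r=(0,4) succ=(0,0) retry=(0,0)
2 | B CAS | counter=5 r=(0,4) succ=(0,0) retry=(0,1)
3 | A LOAD | counter=5 r=(5,4) succ=(0,0) retry=(0,1)
4 | B LOAD | counter=5 r=(5,5) succ=(0,0) retry=(0,1)
5 | B CAS | counter=6 r=(5,5) succ=(0,1) retry=(0,1)
6 | A CAS | counter=6 r=(5,5) succ=(0,1) retry=(1,1)
7 | A LOAD | counter=6 r=(6,5) succ=(0,1) retry=(1,1)
8 | A CAS | counter=7 r=(6,5) succ=(1,1) retry=(1,1)
9 | B LOAD | counter=7 r=(6,7) succ=(1,1) retry=(1,1)
10 | B CAS | counter=8 r=(6,7) succ=(1,2) retry=(1,1)

counter=8 r=(6,7) succ=(1,2) retry=(1,1)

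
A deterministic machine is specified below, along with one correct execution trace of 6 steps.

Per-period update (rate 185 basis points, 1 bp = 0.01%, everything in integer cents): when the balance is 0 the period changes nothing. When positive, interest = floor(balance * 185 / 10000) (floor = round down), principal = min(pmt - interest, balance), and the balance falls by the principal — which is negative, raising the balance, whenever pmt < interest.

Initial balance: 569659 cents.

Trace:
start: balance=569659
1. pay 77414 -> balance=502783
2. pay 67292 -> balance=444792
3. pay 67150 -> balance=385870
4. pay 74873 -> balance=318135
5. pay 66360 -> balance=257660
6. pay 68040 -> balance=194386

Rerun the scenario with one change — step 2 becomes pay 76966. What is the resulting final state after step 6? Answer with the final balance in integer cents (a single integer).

183976

(re-executing from step 2 with the substitution; state before step 2: balance=502783)
2. pay 76966 -> balance=435118
3. pay 67150 -> balance=376017
4. pay 74873 -> balance=308100
5. pay 66360 -> balance=247439
6. pay 68040 -> balance=183976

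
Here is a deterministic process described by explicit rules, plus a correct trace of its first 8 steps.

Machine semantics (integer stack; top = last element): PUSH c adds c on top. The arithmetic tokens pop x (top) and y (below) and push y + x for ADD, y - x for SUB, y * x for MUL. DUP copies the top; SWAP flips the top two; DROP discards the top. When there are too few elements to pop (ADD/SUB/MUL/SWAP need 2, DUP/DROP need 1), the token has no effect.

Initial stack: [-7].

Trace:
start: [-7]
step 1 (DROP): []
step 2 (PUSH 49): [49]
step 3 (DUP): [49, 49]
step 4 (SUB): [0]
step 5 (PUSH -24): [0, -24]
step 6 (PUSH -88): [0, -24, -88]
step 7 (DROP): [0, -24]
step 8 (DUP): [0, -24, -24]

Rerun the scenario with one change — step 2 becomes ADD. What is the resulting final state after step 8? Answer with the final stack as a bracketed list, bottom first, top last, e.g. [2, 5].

[-24, -24]

(re-executing from step 2 with the substitution; state before step 2: [])
step 2 (ADD): []
step 3 (DUP): []
step 4 (SUB): []
step 5 (PUSH -24): [-24]
step 6 (PUSH -88): [-24, -88]
step 7 (DROP): [-24]
step 8 (DUP): [-24, -24]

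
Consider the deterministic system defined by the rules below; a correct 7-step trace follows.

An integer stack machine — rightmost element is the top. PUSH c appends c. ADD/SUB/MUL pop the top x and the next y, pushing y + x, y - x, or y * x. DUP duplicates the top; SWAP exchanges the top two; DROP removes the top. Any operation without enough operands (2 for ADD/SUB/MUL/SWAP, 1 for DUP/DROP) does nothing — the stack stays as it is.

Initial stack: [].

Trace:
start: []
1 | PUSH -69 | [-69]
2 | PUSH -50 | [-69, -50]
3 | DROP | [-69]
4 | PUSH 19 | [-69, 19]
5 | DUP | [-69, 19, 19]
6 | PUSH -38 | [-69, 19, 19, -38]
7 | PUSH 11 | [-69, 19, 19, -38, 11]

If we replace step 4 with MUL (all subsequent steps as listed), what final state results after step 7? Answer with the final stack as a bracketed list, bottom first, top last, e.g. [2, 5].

[-69, -69, -38, 11]

(re-executing from step 4 with the substitution; state before step 4: [-69])
4 | MUL | [-69]
5 | DUP | [-69, -69]
6 | PUSH -38 | [-69, -69, -38]
7 | PUSH 11 | [-69, -69, -38, 11]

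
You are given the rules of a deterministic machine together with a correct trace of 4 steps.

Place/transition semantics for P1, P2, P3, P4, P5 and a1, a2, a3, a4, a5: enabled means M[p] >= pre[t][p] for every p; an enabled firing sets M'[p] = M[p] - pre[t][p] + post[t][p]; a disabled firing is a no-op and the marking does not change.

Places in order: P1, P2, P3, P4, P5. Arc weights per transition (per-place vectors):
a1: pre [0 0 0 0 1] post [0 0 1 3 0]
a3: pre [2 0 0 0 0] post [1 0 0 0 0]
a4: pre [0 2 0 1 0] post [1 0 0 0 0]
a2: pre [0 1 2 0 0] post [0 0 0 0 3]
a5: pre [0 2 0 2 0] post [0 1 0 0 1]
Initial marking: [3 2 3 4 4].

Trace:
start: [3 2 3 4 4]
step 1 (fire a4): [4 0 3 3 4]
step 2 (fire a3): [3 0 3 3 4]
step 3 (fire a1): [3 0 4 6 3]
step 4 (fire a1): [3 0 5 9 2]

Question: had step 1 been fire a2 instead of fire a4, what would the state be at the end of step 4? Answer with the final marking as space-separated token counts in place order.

(re-executing from step 1 with the substitution; state before step 1: [3 2 3 4 4])
step 1 (fire a2): [3 1 1 4 7]
step 2 (fire a3): [2 1 1 4 7]
step 3 (fire a1): [2 1 2 7 6]
step 4 (fire a1): [2 1 3 10 5]

2 1 3 10 5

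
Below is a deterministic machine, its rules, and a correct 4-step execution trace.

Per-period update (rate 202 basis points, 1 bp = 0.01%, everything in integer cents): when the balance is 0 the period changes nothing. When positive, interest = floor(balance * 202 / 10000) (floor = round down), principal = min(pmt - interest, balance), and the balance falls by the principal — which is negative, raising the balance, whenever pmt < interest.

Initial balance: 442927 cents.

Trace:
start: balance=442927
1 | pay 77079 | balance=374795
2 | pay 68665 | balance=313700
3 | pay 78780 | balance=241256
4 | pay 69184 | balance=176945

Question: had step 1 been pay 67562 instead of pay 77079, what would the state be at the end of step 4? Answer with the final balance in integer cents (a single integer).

187051

(re-executing from step 1 with the substitution; state before step 1: balance=442927)
1 | pay 67562 | balance=384312
2 | pay 68665 | balance=323410
3 | pay 78780 | balance=251162
4 | pay 69184 | balance=187051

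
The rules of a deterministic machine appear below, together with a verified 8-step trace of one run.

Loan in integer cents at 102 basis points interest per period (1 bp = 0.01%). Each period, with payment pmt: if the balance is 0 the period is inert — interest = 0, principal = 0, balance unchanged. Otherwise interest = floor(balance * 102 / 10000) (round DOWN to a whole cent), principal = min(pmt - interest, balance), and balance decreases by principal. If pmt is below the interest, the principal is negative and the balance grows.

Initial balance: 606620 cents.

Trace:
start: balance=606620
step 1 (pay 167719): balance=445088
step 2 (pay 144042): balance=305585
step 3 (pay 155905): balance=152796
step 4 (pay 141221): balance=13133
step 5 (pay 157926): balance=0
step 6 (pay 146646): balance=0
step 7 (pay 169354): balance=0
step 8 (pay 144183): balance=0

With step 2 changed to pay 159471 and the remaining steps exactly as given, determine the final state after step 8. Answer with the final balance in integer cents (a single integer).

(re-executing from step 2 with the substitution; state before step 2: balance=445088)
step 2 (pay 159471): balance=290156
step 3 (pay 155905): balance=137210
step 4 (pay 141221): balance=0
step 5 (pay 157926): balance=0
step 6 (pay 146646): balance=0
step 7 (pay 169354): balance=0
step 8 (pay 144183): balance=0

0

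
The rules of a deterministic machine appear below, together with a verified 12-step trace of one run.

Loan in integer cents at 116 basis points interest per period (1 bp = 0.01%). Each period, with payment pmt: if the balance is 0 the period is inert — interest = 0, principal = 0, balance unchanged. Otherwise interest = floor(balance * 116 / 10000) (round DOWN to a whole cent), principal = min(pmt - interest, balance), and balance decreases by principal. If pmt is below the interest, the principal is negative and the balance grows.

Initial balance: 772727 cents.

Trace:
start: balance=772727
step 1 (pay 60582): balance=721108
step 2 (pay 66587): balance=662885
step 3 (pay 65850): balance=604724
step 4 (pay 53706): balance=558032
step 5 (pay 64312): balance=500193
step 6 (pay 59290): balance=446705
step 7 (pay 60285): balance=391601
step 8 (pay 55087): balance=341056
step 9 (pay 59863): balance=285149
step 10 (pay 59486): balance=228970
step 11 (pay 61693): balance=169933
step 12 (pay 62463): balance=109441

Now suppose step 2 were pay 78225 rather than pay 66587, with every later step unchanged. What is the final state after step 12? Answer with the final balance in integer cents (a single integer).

96381

(re-executing from step 2 with the substitution; state before step 2: balance=721108)
step 2 (pay 78225): balance=651247
step 3 (pay 65850): balance=592951
step 4 (pay 53706): balance=546123
step 5 (pay 64312): balance=488146
step 6 (pay 59290): balance=434518
step 7 (pay 60285): balance=379273
step 8 (pay 55087): balance=328585
step 9 (pay 59863): balance=272533
step 10 (pay 59486): balance=216208
step 11 (pay 61693): balance=157023
step 12 (pay 62463): balance=96381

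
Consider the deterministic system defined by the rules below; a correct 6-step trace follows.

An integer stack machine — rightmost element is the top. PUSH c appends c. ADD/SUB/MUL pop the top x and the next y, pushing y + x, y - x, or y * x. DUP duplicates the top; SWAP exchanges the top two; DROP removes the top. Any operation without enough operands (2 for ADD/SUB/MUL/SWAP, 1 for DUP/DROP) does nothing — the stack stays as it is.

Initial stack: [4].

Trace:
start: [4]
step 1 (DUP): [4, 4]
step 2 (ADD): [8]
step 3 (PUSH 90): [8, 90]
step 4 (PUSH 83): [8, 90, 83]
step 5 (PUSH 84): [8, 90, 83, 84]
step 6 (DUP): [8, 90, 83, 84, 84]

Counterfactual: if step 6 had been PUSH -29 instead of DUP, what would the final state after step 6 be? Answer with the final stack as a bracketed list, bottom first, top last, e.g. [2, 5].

(re-executing from step 6 with the substitution; state before step 6: [8, 90, 83, 84])
step 6 (PUSH -29): [8, 90, 83, 84, -29]

[8, 90, 83, 84, -29]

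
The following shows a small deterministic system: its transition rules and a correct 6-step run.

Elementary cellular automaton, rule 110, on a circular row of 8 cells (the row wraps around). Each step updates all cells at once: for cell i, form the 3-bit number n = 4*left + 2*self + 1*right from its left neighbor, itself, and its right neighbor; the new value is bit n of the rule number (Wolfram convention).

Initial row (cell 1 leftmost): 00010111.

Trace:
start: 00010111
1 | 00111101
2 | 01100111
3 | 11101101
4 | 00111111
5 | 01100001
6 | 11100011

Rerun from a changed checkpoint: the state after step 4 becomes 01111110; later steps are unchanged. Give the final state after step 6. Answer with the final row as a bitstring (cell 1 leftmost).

11000111

state after step 4 := 01111110
5 | 11000010
6 | 11000111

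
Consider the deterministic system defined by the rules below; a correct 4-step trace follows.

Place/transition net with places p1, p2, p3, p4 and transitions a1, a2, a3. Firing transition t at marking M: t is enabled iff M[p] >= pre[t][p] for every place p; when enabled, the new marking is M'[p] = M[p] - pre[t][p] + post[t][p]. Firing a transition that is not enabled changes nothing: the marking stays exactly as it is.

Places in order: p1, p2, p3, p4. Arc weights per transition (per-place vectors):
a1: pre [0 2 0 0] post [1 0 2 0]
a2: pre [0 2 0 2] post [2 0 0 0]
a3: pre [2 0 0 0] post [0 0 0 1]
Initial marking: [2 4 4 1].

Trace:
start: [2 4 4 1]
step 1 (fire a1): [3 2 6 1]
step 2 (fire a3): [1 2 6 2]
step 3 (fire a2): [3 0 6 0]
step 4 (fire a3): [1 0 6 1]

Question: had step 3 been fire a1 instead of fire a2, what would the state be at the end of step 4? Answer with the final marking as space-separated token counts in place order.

(re-executing from step 3 with the substitution; state before step 3: [1 2 6 2])
step 3 (fire a1): [2 0 8 2]
step 4 (fire a3): [0 0 8 3]

0 0 8 3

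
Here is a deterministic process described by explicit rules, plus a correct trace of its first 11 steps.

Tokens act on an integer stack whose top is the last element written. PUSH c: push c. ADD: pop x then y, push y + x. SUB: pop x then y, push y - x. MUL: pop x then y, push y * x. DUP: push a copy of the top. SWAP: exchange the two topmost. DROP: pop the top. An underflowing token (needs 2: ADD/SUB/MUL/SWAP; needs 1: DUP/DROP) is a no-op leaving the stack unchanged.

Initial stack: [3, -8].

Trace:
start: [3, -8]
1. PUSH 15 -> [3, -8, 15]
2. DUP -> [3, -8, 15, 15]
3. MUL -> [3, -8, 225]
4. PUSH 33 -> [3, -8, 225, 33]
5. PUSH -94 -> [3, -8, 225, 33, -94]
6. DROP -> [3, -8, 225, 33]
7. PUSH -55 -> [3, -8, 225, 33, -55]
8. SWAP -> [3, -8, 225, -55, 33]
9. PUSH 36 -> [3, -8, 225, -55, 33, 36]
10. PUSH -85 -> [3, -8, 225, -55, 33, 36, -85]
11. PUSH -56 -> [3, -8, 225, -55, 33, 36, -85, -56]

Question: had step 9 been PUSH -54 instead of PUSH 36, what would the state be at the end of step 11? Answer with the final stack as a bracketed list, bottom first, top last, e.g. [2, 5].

(re-executing from step 9 with the substitution; state before step 9: [3, -8, 225, -55, 33])
9. PUSH -54 -> [3, -8, 225, -55, 33, -54]
10. PUSH -85 -> [3, -8, 225, -55, 33, -54, -85]
11. PUSH -56 -> [3, -8, 225, -55, 33, -54, -85, -56]

[3, -8, 225, -55, 33, -54, -85, -56]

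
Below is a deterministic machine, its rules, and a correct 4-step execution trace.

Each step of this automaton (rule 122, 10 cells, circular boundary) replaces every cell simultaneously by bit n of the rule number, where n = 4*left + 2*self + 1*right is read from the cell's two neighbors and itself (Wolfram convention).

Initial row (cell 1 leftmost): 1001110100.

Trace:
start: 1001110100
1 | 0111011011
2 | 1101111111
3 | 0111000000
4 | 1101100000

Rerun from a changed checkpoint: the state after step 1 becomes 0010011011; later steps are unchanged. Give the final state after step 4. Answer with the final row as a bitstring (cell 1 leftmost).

1101100000

state after step 1 := 0010011011
2 | 1101111111
3 | 0111000000
4 | 1101100000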